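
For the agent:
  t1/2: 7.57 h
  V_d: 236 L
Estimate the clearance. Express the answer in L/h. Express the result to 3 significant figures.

21.6 L/h

k = ln2 / t½ = 0.693147 / 7.57 = 0.09156 h⁻¹
CL = k × Vd = 0.09156 × 236 = 21.61 L/h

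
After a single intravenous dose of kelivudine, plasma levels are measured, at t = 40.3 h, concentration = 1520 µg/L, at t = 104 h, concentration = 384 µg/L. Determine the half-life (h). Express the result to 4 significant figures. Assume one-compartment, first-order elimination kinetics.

k = ln(C₁/C₂) / (t₂ − t₁) = ln(1520/384) / (104 − 40.3)
  = 1.376 / 63.70 = 0.02160 h⁻¹
t½ = ln2 / k = 0.693147 / 0.02160 = 32.09 h

32.09 h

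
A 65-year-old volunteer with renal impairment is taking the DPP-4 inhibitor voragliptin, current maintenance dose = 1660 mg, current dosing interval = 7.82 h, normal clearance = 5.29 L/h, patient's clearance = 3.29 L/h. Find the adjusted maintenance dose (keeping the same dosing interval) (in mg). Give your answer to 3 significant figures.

1030 mg

To keep the same average steady-state level, dosing rate must scale with clearance.
CL ratio = 3.29 / 5.29 = 0.6219
New dose (same interval) = 1660 × 0.6219 = 1032 mg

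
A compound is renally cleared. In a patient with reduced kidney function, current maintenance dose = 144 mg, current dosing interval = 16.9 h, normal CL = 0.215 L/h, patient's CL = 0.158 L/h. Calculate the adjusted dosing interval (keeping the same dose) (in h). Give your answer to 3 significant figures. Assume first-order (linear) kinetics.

To keep the same average steady-state level, dosing rate must scale with clearance.
CL ratio = 0.158 / 0.215 = 0.7349
New interval (same dose) = 16.9 / 0.7349 = 23.00 h

23.0 h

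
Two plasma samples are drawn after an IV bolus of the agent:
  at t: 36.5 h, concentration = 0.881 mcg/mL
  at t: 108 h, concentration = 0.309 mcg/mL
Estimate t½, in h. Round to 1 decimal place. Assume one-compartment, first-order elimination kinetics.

47.3 h

k = ln(C₁/C₂) / (t₂ − t₁) = ln(0.881/0.309) / (108 − 36.5)
  = 1.048 / 71.50 = 0.01466 h⁻¹
t½ = ln2 / k = 0.693147 / 0.01466 = 47.28 h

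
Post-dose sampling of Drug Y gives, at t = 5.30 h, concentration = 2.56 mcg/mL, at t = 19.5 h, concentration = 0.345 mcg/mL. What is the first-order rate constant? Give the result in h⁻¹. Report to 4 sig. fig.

0.1411 h⁻¹

k = ln(C₁/C₂) / (t₂ − t₁) = ln(2.56/0.345) / (19.5 − 5.30)
  = 2.004 / 14.20 = 0.1411 h⁻¹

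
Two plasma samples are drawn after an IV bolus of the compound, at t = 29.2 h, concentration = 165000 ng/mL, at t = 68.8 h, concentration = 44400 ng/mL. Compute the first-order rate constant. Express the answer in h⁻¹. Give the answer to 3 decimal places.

0.033 h⁻¹

k = ln(C₁/C₂) / (t₂ − t₁) = ln(165000/44400) / (68.8 − 29.2)
  = 1.313 / 39.60 = 0.03316 h⁻¹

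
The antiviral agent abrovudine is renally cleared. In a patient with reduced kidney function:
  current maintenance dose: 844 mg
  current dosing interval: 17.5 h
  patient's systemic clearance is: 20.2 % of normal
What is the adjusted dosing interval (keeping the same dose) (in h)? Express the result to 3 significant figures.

To keep the same average steady-state level, dosing rate must scale with clearance.
CL ratio = 20.2 / 100 = 0.2020
New interval (same dose) = 17.5 / 0.2020 = 86.63 h

86.6 h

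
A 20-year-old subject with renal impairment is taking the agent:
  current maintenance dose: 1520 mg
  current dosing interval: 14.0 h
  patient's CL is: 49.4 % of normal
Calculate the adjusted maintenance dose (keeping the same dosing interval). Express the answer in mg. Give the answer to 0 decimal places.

To keep the same average steady-state level, dosing rate must scale with clearance.
CL ratio = 49.4 / 100 = 0.4940
New dose (same interval) = 1520 × 0.4940 = 750.9 mg

751 mg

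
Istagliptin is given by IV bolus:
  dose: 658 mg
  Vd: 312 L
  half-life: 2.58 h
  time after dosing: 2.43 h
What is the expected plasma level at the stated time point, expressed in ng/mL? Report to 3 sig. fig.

1100 ng/mL

C₀ = Dose / Vd = 658.0 / 312 = 2.109 mg/L
k = ln2 / t½ = 0.693147 / 2.58 = 0.2687 h⁻¹
C = C₀ · e^(−k·t) = 2.109 × e^(−0.2687 × 2.43)
  = 2.109 × 0.5205 = 1.098 mg/L
Convert: 1.098 mg/L × 1000 = 1098 ng/mL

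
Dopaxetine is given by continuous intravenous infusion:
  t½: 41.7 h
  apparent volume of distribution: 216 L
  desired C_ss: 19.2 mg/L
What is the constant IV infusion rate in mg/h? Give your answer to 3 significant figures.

k = ln2 / t½ = 0.693147 / 41.7 = 0.01662 h⁻¹
CL = k × Vd = 0.01662 × 216 = 3.590 L/h
At steady state, infusion rate R₀ = Css × CL = 19.2 × 3.590 = 68.93 mg/h

68.9 mg/h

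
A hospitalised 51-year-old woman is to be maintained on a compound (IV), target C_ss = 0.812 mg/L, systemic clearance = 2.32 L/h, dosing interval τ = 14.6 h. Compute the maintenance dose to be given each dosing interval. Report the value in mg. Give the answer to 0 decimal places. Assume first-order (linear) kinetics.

28 mg

At steady state, Dose/τ = Css × CL.
Dose = Css × CL × τ = 0.812 × 2.320 × 14.6 = 27.50 mg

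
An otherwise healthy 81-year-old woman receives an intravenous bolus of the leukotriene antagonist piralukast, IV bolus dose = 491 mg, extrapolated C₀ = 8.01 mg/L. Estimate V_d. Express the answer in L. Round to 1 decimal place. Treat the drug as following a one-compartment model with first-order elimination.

61.3 L

Vd = Dose / C₀ = 491.0 / 8.01 = 61.30 L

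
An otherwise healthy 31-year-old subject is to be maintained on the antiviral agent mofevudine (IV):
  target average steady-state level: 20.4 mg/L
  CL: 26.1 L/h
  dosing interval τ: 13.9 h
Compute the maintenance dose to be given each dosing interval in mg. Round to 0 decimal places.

At steady state, Dose/τ = Css × CL.
Dose = Css × CL × τ = 20.4 × 26.10 × 13.9 = 7401 mg

7401 mg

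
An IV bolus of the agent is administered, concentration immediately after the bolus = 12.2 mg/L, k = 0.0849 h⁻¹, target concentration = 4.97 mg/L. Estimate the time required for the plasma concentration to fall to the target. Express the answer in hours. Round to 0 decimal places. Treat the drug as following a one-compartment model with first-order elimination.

t = ln(C₀ / C) / k = ln(12.20 / 4.97) / 0.08490
  = ln(2.455) / 0.08490 = 0.8981 / 0.08490 = 10.58 h

11 h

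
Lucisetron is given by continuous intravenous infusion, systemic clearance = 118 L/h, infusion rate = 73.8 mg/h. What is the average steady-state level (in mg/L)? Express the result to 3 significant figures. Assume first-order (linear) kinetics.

At steady state Css = R₀ / CL = 73.8 / 118.0 = 0.6254 mg/L

0.625 mg/L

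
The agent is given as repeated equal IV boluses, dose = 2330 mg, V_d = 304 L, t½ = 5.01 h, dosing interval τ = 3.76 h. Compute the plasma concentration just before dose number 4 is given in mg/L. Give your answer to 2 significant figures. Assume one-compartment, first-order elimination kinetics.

8.9 mg/L

C₀ per dose = Dose / Vd = 2330 / 304 = 7.664 mg/L
k = ln2 / t½ = 0.693147 / 5.01 = 0.1384 h⁻¹
Fraction remaining after one interval: r = e^(−kτ) = e^(−0.1384 × 3.76) = 0.5943
Before dose 4, 3 doses have been given (aged 1τ, 2τ, 3τ).
C_trough = C₀ × (r + r² + … + r^3) = C₀ × r(1−r^3)/(1−r)
        = 7.664 × 0.5943 × (1 − 0.2099) / (1 − 0.5943) = 8.870 mg/L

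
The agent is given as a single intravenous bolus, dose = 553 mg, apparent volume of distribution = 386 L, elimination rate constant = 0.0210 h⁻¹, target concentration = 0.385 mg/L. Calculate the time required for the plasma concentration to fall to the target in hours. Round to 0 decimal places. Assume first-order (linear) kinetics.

C₀ = Dose / Vd = 553.0 / 386 = 1.433 mg/L
t = ln(C₀ / C) / k = ln(1.433 / 0.385) / 0.02100
  = ln(3.722) / 0.02100 = 1.314 / 0.02100 = 62.57 h

63 h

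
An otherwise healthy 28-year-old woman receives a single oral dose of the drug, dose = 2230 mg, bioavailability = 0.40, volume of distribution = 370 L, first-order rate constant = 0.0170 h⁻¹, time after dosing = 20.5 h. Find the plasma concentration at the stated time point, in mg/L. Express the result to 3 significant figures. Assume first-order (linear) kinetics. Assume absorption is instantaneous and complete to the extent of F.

Amount reaching circulation = F × Dose = 0.40 × 2230 = 892.0 mg
C₀ = F·Dose / Vd = 892.0 / 370 = 2.411 mg/L
C = C₀ · e^(−k·t) = 2.411 × e^(−0.01700 × 20.5)
  = 2.411 × 0.7057 = 1.701 mg/L

1.70 mg/L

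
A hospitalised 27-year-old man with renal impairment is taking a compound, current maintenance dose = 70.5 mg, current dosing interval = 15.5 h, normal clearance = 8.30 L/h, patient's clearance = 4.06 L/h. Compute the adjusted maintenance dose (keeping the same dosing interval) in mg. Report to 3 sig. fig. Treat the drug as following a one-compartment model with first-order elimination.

To keep the same average steady-state level, dosing rate must scale with clearance.
CL ratio = 4.06 / 8.30 = 0.4892
New dose (same interval) = 70.5 × 0.4892 = 34.49 mg

34.5 mg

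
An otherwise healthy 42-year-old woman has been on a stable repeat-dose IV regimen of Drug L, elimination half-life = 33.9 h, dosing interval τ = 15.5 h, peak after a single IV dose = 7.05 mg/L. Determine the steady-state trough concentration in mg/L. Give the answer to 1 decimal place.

18.9 mg/L

k = ln2 / t½ = 0.693147 / 33.9 = 0.02045 h⁻¹
e^(−kτ) = e^(−0.02045 × 15.5) = 0.7283
Accumulation ratio R = 1 / (1 − e^(−kτ)) = 1 / (1 − 0.7283) = 3.681
Steady-state trough = C₀ × R × e^(−kτ) = 7.05 × 3.681 × 0.7283 = 18.90 mg/L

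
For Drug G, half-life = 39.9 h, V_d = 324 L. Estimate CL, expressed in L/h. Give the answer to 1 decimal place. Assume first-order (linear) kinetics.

5.6 L/h

k = ln2 / t½ = 0.693147 / 39.9 = 0.01737 h⁻¹
CL = k × Vd = 0.01737 × 324 = 5.628 L/h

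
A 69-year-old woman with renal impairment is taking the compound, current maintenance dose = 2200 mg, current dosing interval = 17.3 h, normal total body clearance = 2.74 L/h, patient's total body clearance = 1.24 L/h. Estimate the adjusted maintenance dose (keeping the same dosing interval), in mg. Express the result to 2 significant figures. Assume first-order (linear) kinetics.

To keep the same average steady-state level, dosing rate must scale with clearance.
CL ratio = 1.24 / 2.74 = 0.4526
New dose (same interval) = 2200 × 0.4526 = 995.7 mg

1000 mg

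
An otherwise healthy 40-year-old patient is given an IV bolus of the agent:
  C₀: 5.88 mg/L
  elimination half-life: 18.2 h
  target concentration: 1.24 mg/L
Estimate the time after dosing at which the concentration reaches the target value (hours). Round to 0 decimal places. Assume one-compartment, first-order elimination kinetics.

k = ln2 / t½ = 0.693147 / 18.2 = 0.03809 h⁻¹
t = ln(C₀ / C) / k = ln(5.880 / 1.24) / 0.03809
  = ln(4.742) / 0.03809 = 1.556 / 0.03809 = 40.85 h

41 h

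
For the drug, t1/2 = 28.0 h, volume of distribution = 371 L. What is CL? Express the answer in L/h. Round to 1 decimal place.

9.2 L/h

k = ln2 / t½ = 0.693147 / 28.0 = 0.02476 h⁻¹
CL = k × Vd = 0.02476 × 371 = 9.186 L/h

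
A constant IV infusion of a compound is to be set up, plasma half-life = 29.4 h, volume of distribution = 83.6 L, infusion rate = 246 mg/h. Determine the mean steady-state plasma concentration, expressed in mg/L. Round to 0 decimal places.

125 mg/L

k = ln2 / t½ = 0.693147 / 29.4 = 0.02358 h⁻¹
CL = k × Vd = 0.02358 × 83.6 = 1.971 L/h
At steady state Css = R₀ / CL = 246 / 1.971 = 124.8 mg/L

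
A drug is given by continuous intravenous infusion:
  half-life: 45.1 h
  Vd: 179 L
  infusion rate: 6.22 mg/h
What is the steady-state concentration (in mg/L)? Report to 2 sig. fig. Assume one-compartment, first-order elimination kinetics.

2.3 mg/L

k = ln2 / t½ = 0.693147 / 45.1 = 0.01537 h⁻¹
CL = k × Vd = 0.01537 × 179 = 2.751 L/h
At steady state Css = R₀ / CL = 6.22 / 2.751 = 2.261 mg/L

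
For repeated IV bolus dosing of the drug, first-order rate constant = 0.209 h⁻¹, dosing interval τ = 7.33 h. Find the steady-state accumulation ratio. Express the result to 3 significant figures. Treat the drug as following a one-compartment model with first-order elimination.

e^(−kτ) = e^(−0.2090 × 7.33) = 0.2161
Accumulation ratio R = 1 / (1 − e^(−kτ)) = 1 / (1 − 0.2161) = 1.276

1.28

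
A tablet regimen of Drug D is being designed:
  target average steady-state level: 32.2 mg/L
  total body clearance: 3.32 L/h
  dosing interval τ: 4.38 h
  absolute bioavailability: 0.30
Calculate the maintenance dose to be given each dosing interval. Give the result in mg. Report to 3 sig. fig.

1560 mg

At steady state, F × (Dose/τ) = Css × CL.
Dose = Css × CL × τ / F = 32.2 × 3.320 × 4.38 / 0.30 = 1561 mg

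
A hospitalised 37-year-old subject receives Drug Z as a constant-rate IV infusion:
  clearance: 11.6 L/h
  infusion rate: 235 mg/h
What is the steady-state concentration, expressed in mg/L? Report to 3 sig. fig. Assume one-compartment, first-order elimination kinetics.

At steady state Css = R₀ / CL = 235 / 11.60 = 20.26 mg/L

20.3 mg/L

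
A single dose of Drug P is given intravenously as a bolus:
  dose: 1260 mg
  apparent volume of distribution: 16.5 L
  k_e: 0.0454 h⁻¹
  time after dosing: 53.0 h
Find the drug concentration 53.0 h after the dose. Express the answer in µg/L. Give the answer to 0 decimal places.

6885 µg/L

C₀ = Dose / Vd = 1260 / 16.5 = 76.36 mg/L
C = C₀ · e^(−k·t) = 76.36 × e^(−0.04540 × 53.0)
  = 76.36 × 0.09016 = 6.885 mg/L
Convert: 6.885 mg/L × 1000 = 6885 µg/L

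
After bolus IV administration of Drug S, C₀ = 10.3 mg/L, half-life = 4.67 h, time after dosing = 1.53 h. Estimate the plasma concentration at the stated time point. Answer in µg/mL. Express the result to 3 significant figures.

k = ln2 / t½ = 0.693147 / 4.67 = 0.1484 h⁻¹
C = C₀ · e^(−k·t) = 10.30 × e^(−0.1484 × 1.53)
  = 10.30 × 0.7969 = 8.208 mg/L
(8.208 mg/L = 8.208 µg/mL)

8.21 µg/mL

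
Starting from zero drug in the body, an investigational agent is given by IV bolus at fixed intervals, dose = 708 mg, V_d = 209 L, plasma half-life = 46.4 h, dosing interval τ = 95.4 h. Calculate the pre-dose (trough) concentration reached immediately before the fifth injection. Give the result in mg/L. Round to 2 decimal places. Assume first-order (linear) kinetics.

C₀ per dose = Dose / Vd = 708 / 209 = 3.388 mg/L
k = ln2 / t½ = 0.693147 / 46.4 = 0.01494 h⁻¹
Fraction remaining after one interval: r = e^(−kτ) = e^(−0.01494 × 95.4) = 0.2404
Before dose 5, 4 doses have been given (aged 1τ, 2τ, 3τ, 4τ).
C_trough = C₀ × (r + r² + … + r^4) = C₀ × r(1−r^4)/(1−r)
        = 3.388 × 0.2404 × (1 − 0.003340) / (1 − 0.2404) = 1.069 mg/L

1.07 mg/L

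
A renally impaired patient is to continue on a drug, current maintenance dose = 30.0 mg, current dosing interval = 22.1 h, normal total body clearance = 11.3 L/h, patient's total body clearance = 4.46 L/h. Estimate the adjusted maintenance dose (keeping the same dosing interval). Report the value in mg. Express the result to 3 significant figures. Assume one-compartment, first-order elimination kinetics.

11.8 mg

To keep the same average steady-state level, dosing rate must scale with clearance.
CL ratio = 4.46 / 11.3 = 0.3947
New dose (same interval) = 30.0 × 0.3947 = 11.84 mg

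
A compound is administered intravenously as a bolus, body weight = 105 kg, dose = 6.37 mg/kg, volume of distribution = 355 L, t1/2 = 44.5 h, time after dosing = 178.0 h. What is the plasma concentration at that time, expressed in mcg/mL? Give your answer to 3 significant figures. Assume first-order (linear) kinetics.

Total dose = 6.37 × 105 = 668.9 mg
C₀ = Dose / Vd = 668.9 / 355 = 1.884 mg/L
k = ln2 / t½ = 0.693147 / 44.5 = 0.01558 h⁻¹
t / t½ = 178.0 / 44.5 = 4 half-lives
C = C₀ × (1/2)^4 = 1.884 × 0.06250 = 0.1178 mg/L
(0.1178 mg/L = 0.1178 mcg/mL)

0.118 mcg/mL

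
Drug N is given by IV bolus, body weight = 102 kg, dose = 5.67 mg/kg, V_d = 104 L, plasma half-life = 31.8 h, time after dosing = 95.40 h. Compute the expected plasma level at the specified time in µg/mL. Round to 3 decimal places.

0.695 µg/mL

Total dose = 5.67 × 102 = 578.3 mg
C₀ = Dose / Vd = 578.3 / 104 = 5.561 mg/L
k = ln2 / t½ = 0.693147 / 31.8 = 0.02180 h⁻¹
t / t½ = 95.40 / 31.8 = 3 half-lives
C = C₀ × (1/2)^3 = 5.561 × 0.1250 = 0.6951 mg/L
(0.6951 mg/L = 0.6951 µg/mL)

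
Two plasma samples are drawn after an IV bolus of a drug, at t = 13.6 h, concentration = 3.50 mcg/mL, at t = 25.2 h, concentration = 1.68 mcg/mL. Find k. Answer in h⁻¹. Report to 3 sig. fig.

0.0633 h⁻¹

k = ln(C₁/C₂) / (t₂ − t₁) = ln(3.50/1.68) / (25.2 − 13.6)
  = 0.7340 / 11.60 = 0.06328 h⁻¹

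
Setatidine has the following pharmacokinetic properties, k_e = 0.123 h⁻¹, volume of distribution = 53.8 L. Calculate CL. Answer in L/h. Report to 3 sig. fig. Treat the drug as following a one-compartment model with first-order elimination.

6.62 L/h

CL = k × Vd = 0.123 × 53.8 = 6.617 L/h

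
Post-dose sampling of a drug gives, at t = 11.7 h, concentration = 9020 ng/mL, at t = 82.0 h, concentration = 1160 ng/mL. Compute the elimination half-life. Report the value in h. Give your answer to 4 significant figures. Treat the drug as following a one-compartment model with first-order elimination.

k = ln(C₁/C₂) / (t₂ − t₁) = ln(9020/1160) / (82.0 − 11.7)
  = 2.051 / 70.30 = 0.02917 h⁻¹
t½ = ln2 / k = 0.693147 / 0.02917 = 23.76 h

23.76 h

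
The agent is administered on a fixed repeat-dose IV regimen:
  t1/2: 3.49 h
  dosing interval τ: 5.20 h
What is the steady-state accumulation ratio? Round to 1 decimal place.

1.6

k = ln2 / t½ = 0.693147 / 3.49 = 0.1986 h⁻¹
e^(−kτ) = e^(−0.1986 × 5.20) = 0.3560
Accumulation ratio R = 1 / (1 − e^(−kτ)) = 1 / (1 − 0.3560) = 1.553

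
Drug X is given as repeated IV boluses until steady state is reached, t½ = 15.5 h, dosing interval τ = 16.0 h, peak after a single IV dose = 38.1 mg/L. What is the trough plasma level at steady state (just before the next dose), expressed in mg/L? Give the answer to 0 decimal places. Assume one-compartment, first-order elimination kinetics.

36 mg/L

k = ln2 / t½ = 0.693147 / 15.5 = 0.04472 h⁻¹
e^(−kτ) = e^(−0.04472 × 16.0) = 0.4889
Accumulation ratio R = 1 / (1 − e^(−kτ)) = 1 / (1 − 0.4889) = 1.957
Steady-state trough = C₀ × R × e^(−kτ) = 38.1 × 1.957 × 0.4889 = 36.45 mg/L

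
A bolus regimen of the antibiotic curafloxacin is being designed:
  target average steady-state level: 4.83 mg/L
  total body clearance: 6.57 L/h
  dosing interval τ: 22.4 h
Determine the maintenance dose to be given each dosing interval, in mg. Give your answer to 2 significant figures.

At steady state, Dose/τ = Css × CL.
Dose = Css × CL × τ = 4.83 × 6.570 × 22.4 = 710.8 mg

710 mg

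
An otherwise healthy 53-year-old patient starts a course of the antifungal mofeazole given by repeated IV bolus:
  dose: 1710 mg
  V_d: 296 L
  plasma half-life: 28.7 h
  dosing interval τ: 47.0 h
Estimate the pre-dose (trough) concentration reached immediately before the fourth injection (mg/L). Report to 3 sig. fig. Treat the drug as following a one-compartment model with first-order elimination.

C₀ per dose = Dose / Vd = 1710 / 296 = 5.777 mg/L
k = ln2 / t½ = 0.693147 / 28.7 = 0.02415 h⁻¹
Fraction remaining after one interval: r = e^(−kτ) = e^(−0.02415 × 47.0) = 0.3214
Before dose 4, 3 doses have been given (aged 1τ, 2τ, 3τ).
C_trough = C₀ × (r + r² + … + r^3) = C₀ × r(1−r^3)/(1−r)
        = 5.777 × 0.3214 × (1 − 0.03320) / (1 − 0.3214) = 2.645 mg/L

2.65 mg/L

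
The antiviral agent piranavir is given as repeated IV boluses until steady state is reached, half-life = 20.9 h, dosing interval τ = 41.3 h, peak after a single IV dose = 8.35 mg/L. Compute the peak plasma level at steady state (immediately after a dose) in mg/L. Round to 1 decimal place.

k = ln2 / t½ = 0.693147 / 20.9 = 0.03316 h⁻¹
e^(−kτ) = e^(−0.03316 × 41.3) = 0.2542
Accumulation ratio R = 1 / (1 − e^(−kτ)) = 1 / (1 − 0.2542) = 1.341
Steady-state peak = C₀ × R = 8.35 × 1.341 = 11.20 mg/L

11.2 mg/L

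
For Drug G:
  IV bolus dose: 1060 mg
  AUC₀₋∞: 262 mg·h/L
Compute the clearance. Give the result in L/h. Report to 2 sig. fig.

CL = Dose / AUC = 1060 / 262 = 4.046 L/h

4.0 L/h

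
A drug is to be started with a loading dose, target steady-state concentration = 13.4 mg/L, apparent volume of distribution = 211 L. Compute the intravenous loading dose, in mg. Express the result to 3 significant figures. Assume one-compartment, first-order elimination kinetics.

LD = Css × Vd = 13.4 × 211 = 2827 mg

2830 mg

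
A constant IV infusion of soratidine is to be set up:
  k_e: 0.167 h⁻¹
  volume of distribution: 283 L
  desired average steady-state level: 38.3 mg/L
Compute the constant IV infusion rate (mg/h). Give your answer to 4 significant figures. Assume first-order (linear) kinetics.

CL = k × Vd = 0.1670 × 283 = 47.26 L/h
At steady state, infusion rate R₀ = Css × CL = 38.3 × 47.26 = 1810 mg/h

1810 mg/h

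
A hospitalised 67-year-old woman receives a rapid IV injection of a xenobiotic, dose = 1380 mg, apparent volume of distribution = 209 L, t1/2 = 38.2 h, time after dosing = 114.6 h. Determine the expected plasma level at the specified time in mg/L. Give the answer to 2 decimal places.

0.83 mg/L

C₀ = Dose / Vd = 1380 / 209 = 6.603 mg/L
k = ln2 / t½ = 0.693147 / 38.2 = 0.01815 h⁻¹
t / t½ = 114.6 / 38.2 = 3 half-lives
C = C₀ × (1/2)^3 = 6.603 × 0.1250 = 0.8254 mg/L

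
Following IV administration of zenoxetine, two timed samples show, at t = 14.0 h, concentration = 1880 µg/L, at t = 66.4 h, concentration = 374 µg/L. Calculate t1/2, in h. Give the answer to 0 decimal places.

k = ln(C₁/C₂) / (t₂ − t₁) = ln(1880/374) / (66.4 − 14.0)
  = 1.615 / 52.40 = 0.03082 h⁻¹
t½ = ln2 / k = 0.693147 / 0.03082 = 22.49 h

22 h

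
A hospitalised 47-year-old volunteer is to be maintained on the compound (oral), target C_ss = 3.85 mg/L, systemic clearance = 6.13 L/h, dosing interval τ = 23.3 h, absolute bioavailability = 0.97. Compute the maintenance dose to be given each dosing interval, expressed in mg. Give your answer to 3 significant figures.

567 mg

At steady state, F × (Dose/τ) = Css × CL.
Dose = Css × CL × τ / F = 3.85 × 6.130 × 23.3 / 0.97 = 566.9 mg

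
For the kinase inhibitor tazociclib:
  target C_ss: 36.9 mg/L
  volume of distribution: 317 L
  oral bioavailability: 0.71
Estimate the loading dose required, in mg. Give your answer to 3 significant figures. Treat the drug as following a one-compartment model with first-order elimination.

16500 mg

LD = Css × Vd / F = 36.9 × 317 / 0.71 = 16480 mg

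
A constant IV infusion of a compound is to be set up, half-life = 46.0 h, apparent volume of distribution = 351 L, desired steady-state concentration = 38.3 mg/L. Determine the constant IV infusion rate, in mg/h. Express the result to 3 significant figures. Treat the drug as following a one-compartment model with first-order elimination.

203 mg/h

k = ln2 / t½ = 0.693147 / 46.0 = 0.01507 h⁻¹
CL = k × Vd = 0.01507 × 351 = 5.290 L/h
At steady state, infusion rate R₀ = Css × CL = 38.3 × 5.290 = 202.6 mg/h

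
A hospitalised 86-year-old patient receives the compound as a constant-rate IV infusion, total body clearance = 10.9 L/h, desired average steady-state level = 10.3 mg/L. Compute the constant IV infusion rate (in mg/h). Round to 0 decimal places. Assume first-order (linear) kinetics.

112 mg/h

At steady state, infusion rate R₀ = Css × CL = 10.3 × 10.90 = 112.3 mg/h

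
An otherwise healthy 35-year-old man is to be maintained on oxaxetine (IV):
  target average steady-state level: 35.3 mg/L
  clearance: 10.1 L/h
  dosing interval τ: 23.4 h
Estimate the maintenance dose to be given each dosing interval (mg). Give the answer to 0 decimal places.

8343 mg

At steady state, Dose/τ = Css × CL.
Dose = Css × CL × τ = 35.3 × 10.10 × 23.4 = 8343 mg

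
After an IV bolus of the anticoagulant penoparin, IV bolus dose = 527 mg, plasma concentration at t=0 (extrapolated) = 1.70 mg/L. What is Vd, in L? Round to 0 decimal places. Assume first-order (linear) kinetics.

Vd = Dose / C₀ = 527.0 / 1.70 = 310.0 L

310 L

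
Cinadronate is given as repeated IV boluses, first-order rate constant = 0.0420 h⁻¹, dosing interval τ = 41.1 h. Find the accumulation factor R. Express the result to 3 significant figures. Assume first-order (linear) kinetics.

1.22

e^(−kτ) = e^(−0.04200 × 41.1) = 0.1780
Accumulation ratio R = 1 / (1 − e^(−kτ)) = 1 / (1 − 0.1780) = 1.217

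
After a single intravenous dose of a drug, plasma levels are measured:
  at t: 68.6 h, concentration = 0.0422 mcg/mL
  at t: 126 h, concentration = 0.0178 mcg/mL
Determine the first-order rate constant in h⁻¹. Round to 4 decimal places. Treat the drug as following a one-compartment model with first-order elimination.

k = ln(C₁/C₂) / (t₂ − t₁) = ln(0.0422/0.0178) / (126 − 68.6)
  = 0.8632 / 57.40 = 0.01504 h⁻¹

0.0150 h⁻¹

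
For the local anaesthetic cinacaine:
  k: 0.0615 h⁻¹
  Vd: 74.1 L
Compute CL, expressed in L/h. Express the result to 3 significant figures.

4.56 L/h

CL = k × Vd = 0.0615 × 74.1 = 4.557 L/h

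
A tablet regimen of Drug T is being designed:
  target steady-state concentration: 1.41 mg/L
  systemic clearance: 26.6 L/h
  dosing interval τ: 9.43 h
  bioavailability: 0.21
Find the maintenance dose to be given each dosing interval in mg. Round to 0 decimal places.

At steady state, F × (Dose/τ) = Css × CL.
Dose = Css × CL × τ / F = 1.41 × 26.60 × 9.43 / 0.21 = 1684 mg

1684 mg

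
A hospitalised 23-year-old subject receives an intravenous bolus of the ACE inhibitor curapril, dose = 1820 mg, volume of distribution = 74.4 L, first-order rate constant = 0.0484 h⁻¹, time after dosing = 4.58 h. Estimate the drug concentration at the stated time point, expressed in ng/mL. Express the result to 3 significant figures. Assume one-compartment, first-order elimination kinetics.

19600 ng/mL

C₀ = Dose / Vd = 1820 / 74.4 = 24.46 mg/L
C = C₀ · e^(−k·t) = 24.46 × e^(−0.04840 × 4.58)
  = 24.46 × 0.8012 = 19.60 mg/L
Convert: 19.60 mg/L × 1000 = 19600 ng/mL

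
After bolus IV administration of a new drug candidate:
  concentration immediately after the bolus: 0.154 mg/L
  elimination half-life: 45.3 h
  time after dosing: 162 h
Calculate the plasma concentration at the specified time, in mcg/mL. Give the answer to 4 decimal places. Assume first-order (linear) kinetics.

k = ln2 / t½ = 0.693147 / 45.3 = 0.01530 h⁻¹
C = C₀ · e^(−k·t) = 0.1540 × e^(−0.01530 × 162)
  = 0.1540 × 0.08386 = 0.01291 mg/L
(0.01291 mg/L = 0.01291 mcg/mL)

0.0129 mcg/mL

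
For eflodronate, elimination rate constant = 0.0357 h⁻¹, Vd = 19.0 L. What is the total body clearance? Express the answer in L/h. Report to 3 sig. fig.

0.678 L/h

CL = k × Vd = 0.0357 × 19.0 = 0.6783 L/h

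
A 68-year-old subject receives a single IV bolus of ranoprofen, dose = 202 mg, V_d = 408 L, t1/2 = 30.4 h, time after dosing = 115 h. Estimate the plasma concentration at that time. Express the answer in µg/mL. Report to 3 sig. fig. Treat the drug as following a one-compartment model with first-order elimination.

0.0360 µg/mL

C₀ = Dose / Vd = 202.0 / 408 = 0.4951 mg/L
k = ln2 / t½ = 0.693147 / 30.4 = 0.02280 h⁻¹
C = C₀ · e^(−k·t) = 0.4951 × e^(−0.02280 × 115)
  = 0.4951 × 0.07266 = 0.03597 mg/L
(0.03597 mg/L = 0.03597 µg/mL)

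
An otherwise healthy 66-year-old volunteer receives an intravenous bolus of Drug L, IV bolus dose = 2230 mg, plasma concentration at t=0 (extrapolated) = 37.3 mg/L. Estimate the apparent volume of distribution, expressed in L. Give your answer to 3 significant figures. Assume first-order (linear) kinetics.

Vd = Dose / C₀ = 2230 / 37.3 = 59.79 L

59.8 L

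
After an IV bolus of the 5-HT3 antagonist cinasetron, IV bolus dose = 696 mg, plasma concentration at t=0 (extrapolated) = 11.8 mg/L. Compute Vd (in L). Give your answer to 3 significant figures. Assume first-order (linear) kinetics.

59.0 L

Vd = Dose / C₀ = 696.0 / 11.8 = 58.98 L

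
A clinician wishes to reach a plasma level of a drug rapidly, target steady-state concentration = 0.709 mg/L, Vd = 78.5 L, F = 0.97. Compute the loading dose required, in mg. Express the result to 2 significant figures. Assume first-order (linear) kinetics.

LD = Css × Vd / F = 0.709 × 78.5 / 0.97 = 57.38 mg

57 mg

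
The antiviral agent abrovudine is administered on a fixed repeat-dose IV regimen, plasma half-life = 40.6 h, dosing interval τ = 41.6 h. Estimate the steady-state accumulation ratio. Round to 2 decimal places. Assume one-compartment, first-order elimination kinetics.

1.97

k = ln2 / t½ = 0.693147 / 40.6 = 0.01707 h⁻¹
e^(−kτ) = e^(−0.01707 × 41.6) = 0.4916
Accumulation ratio R = 1 / (1 − e^(−kτ)) = 1 / (1 − 0.4916) = 1.967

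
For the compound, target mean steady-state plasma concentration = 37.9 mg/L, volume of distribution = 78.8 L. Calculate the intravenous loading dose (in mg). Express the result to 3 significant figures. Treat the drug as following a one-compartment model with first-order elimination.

LD = Css × Vd = 37.9 × 78.8 = 2987 mg

2990 mg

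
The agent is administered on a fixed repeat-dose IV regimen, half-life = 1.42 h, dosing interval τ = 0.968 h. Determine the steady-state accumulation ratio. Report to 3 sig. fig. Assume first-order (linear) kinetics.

2.66

k = ln2 / t½ = 0.693147 / 1.42 = 0.4881 h⁻¹
e^(−kτ) = e^(−0.4881 × 0.968) = 0.6235
Accumulation ratio R = 1 / (1 − e^(−kτ)) = 1 / (1 − 0.6235) = 2.656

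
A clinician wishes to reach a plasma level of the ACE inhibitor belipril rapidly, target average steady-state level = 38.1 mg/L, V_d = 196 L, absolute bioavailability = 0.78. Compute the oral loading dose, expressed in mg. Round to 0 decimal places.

9574 mg

LD = Css × Vd / F = 38.1 × 196 / 0.78 = 9574 mg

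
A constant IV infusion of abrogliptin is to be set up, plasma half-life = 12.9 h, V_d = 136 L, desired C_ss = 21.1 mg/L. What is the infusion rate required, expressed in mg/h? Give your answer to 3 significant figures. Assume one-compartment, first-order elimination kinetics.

k = ln2 / t½ = 0.693147 / 12.9 = 0.05373 h⁻¹
CL = k × Vd = 0.05373 × 136 = 7.307 L/h
At steady state, infusion rate R₀ = Css × CL = 21.1 × 7.307 = 154.2 mg/h

154 mg/h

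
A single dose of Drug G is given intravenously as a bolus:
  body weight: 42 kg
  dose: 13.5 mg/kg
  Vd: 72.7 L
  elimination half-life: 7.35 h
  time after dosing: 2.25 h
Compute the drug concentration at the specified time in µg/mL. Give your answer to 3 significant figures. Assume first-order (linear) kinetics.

Total dose = 13.5 × 42 = 567.0 mg
C₀ = Dose / Vd = 567.0 / 72.7 = 7.799 mg/L
k = ln2 / t½ = 0.693147 / 7.35 = 0.09431 h⁻¹
C = C₀ · e^(−k·t) = 7.799 × e^(−0.09431 × 2.25)
  = 7.799 × 0.8088 = 6.308 mg/L
(6.308 mg/L = 6.308 µg/mL)

6.31 µg/mL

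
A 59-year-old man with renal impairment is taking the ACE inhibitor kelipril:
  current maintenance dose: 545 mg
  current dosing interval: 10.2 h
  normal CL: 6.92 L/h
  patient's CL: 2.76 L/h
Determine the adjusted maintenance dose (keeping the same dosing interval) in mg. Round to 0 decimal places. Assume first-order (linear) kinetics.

To keep the same average steady-state level, dosing rate must scale with clearance.
CL ratio = 2.76 / 6.92 = 0.3988
New dose (same interval) = 545 × 0.3988 = 217.3 mg

217 mg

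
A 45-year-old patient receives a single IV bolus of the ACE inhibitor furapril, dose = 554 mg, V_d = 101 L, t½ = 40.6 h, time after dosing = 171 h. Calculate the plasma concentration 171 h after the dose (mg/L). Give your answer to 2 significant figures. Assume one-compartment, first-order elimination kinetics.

C₀ = Dose / Vd = 554.0 / 101 = 5.485 mg/L
k = ln2 / t½ = 0.693147 / 40.6 = 0.01707 h⁻¹
C = C₀ · e^(−k·t) = 5.485 × e^(−0.01707 × 171)
  = 5.485 × 0.05399 = 0.2961 mg/L

0.30 mg/L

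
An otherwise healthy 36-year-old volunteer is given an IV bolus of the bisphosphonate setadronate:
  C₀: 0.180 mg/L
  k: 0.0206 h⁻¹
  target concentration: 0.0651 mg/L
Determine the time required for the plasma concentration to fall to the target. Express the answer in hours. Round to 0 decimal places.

t = ln(C₀ / C) / k = ln(0.1800 / 0.0651) / 0.02060
  = ln(2.765) / 0.02060 = 1.017 / 0.02060 = 49.37 h

49 h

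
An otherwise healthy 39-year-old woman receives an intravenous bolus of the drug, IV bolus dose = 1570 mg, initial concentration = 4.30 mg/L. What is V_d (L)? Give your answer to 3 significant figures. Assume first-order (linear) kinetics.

365 L

Vd = Dose / C₀ = 1570 / 4.30 = 365.1 L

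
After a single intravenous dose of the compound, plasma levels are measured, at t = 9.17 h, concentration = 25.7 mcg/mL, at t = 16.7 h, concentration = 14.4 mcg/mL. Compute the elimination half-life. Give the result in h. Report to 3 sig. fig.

k = ln(C₁/C₂) / (t₂ − t₁) = ln(25.7/14.4) / (16.7 − 9.17)
  = 0.5793 / 7.530 = 0.07693 h⁻¹
t½ = ln2 / k = 0.693147 / 0.07693 = 9.010 h

9.01 h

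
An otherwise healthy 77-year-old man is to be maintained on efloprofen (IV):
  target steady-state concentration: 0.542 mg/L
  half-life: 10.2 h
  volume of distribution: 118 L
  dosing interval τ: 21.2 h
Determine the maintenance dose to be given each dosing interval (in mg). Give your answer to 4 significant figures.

k = ln2 / t½ = 0.693147 / 10.2 = 0.06796 h⁻¹
CL = k × Vd = 0.06796 × 118 = 8.019 L/h
At steady state, Dose/τ = Css × CL.
Dose = Css × CL × τ = 0.542 × 8.019 × 21.2 = 92.14 mg

92.14 mg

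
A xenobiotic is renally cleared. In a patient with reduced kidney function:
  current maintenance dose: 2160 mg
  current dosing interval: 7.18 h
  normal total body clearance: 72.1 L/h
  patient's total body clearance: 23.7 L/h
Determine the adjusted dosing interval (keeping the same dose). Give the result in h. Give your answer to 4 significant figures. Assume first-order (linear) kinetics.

To keep the same average steady-state level, dosing rate must scale with clearance.
CL ratio = 23.7 / 72.1 = 0.3287
New interval (same dose) = 7.18 / 0.3287 = 21.84 h

21.84 h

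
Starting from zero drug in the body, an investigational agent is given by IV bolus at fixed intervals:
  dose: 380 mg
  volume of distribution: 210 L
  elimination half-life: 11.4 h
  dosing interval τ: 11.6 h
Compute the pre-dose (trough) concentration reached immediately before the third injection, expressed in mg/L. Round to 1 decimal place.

1.3 mg/L

C₀ per dose = Dose / Vd = 380 / 210 = 1.810 mg/L
k = ln2 / t½ = 0.693147 / 11.4 = 0.06080 h⁻¹
Fraction remaining after one interval: r = e^(−kτ) = e^(−0.06080 × 11.6) = 0.4940
Before dose 3, 2 doses have been given (aged 1τ, 2τ).
C_trough = C₀ × (r + r²) = 1.810 × (0.4940 + 0.2440) = 1.336 mg/L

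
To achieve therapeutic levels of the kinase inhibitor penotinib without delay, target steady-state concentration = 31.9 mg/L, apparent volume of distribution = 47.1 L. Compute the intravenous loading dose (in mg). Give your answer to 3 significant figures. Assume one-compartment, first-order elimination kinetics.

LD = Css × Vd = 31.9 × 47.1 = 1502 mg

1500 mg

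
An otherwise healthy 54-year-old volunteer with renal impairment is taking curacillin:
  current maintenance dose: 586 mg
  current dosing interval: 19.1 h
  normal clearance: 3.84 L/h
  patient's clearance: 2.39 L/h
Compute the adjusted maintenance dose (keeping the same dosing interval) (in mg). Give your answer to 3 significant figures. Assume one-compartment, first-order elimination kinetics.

365 mg

To keep the same average steady-state level, dosing rate must scale with clearance.
CL ratio = 2.39 / 3.84 = 0.6224
New dose (same interval) = 586 × 0.6224 = 364.7 mg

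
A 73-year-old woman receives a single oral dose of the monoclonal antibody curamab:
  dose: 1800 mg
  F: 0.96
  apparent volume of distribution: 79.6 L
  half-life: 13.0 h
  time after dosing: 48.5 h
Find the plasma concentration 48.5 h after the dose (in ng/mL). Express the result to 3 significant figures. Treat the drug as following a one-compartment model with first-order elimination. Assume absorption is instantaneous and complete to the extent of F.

1640 ng/mL

Amount reaching circulation = F × Dose = 0.96 × 1800 = 1728 mg
C₀ = F·Dose / Vd = 1728 / 79.6 = 21.71 mg/L
k = ln2 / t½ = 0.693147 / 13.0 = 0.05332 h⁻¹
C = C₀ · e^(−k·t) = 21.71 × e^(−0.05332 × 48.5)
  = 21.71 × 0.07532 = 1.635 mg/L
Convert: 1.635 mg/L × 1000 = 1635 ng/mL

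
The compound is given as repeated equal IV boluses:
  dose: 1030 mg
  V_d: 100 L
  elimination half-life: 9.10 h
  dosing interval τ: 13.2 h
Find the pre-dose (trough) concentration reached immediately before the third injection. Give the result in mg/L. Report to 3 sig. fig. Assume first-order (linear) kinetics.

C₀ per dose = Dose / Vd = 1030 / 100 = 10.30 mg/L
k = ln2 / t½ = 0.693147 / 9.10 = 0.07617 h⁻¹
Fraction remaining after one interval: r = e^(−kτ) = e^(−0.07617 × 13.2) = 0.3659
Before dose 3, 2 doses have been given (aged 1τ, 2τ).
C_trough = C₀ × (r + r²) = 10.30 × (0.3659 + 0.1339) = 5.148 mg/L

5.15 mg/L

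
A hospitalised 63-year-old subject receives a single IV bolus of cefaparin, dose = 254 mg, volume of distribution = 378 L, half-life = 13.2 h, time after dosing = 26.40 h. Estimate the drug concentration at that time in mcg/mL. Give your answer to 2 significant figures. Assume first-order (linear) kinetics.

C₀ = Dose / Vd = 254.0 / 378 = 0.6720 mg/L
k = ln2 / t½ = 0.693147 / 13.2 = 0.05251 h⁻¹
t / t½ = 26.40 / 13.2 = 2 half-lives
C = C₀ × (1/2)^2 = 0.6720 × 0.2500 = 0.1680 mg/L
(0.1680 mg/L = 0.1680 mcg/mL)

0.17 mcg/mL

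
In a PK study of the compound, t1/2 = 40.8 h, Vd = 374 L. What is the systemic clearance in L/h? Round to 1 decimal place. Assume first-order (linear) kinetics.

k = ln2 / t½ = 0.693147 / 40.8 = 0.01699 h⁻¹
CL = k × Vd = 0.01699 × 374 = 6.354 L/h

6.4 L/h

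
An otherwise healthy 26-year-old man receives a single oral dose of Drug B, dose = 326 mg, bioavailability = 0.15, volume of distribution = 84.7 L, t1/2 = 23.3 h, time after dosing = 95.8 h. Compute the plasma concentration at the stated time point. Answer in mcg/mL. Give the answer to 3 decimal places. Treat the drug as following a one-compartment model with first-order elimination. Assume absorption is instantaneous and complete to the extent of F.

Amount reaching circulation = F × Dose = 0.15 × 326.0 = 48.90 mg
C₀ = F·Dose / Vd = 48.90 / 84.7 = 0.5773 mg/L
k = ln2 / t½ = 0.693147 / 23.3 = 0.02975 h⁻¹
C = C₀ · e^(−k·t) = 0.5773 × e^(−0.02975 × 95.8)
  = 0.5773 × 0.05784 = 0.03339 mg/L
(0.03339 mg/L = 0.03339 mcg/mL)

0.033 mcg/mL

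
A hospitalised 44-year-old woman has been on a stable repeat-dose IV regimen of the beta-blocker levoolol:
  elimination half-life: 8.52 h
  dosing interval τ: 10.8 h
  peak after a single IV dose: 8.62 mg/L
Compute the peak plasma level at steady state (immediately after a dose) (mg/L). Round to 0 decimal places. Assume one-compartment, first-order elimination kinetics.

15 mg/L

k = ln2 / t½ = 0.693147 / 8.52 = 0.08136 h⁻¹
e^(−kτ) = e^(−0.08136 × 10.8) = 0.4153
Accumulation ratio R = 1 / (1 − e^(−kτ)) = 1 / (1 − 0.4153) = 1.710
Steady-state peak = C₀ × R = 8.62 × 1.710 = 14.74 mg/L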